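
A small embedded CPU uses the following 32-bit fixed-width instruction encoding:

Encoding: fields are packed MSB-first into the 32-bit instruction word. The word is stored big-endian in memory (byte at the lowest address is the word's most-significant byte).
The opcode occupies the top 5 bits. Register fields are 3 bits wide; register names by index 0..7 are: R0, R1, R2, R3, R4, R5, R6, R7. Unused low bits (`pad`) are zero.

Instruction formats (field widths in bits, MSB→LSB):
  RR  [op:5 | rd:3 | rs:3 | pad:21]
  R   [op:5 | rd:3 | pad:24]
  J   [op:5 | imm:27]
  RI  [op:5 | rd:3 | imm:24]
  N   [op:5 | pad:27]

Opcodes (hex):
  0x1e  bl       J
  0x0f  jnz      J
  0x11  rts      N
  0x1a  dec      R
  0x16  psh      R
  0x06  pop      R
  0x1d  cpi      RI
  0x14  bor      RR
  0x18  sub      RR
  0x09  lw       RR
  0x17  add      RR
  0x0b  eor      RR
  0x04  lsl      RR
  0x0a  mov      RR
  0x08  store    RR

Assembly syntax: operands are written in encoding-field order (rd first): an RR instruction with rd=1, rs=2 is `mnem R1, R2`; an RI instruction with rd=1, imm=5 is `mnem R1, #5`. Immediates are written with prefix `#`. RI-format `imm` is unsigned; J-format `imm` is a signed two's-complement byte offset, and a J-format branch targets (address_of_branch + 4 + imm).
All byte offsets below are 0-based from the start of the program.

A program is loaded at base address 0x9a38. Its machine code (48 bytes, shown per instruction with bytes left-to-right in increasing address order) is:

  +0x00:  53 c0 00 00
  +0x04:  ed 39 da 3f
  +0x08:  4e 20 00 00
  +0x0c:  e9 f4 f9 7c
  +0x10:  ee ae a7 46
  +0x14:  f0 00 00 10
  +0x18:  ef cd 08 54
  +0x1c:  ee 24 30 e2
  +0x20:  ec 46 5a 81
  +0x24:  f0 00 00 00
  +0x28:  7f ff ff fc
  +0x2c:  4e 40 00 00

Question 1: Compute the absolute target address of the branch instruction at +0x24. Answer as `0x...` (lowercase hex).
@+24  big-endian(f0 00 00 00) = 0xf0000000
  opcode bits[31:27]=0x1e: bl/J
  imm: (w>>0)&0x7ffffff=0x0 → #0
  target = base 0x9a38 + off 0x24 + 4 + imm 0 = 0x9a60

0x9a60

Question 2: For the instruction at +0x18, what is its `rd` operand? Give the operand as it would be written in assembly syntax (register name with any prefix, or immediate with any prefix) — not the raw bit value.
R7

@+18  big-endian(ef cd 08 54) = 0xefcd0854
  opcode bits[31:27]=0x1d: cpi/RI
  rd: (w>>24)&0x7=0x7 → R7
  imm: (w>>0)&0xffffff=0xcd0854 → #13437012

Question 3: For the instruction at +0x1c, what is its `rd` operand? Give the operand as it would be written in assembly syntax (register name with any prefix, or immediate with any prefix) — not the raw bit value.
+0x1c: ee 24 30 e2 ⇒ word 0xee2430e2 (big)
  opcode bits[31:27]=0x1d: cpi/RI
  [26:24] rd=6 = R6
  [23:0] imm=2371810 = #2371810

R6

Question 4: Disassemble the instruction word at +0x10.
off 0x10: read ee ae a7 46 as big → 0xeeaea746
  top 5b → 0x1d → cpi [RI]
  [26:24] rd=6 = R6
  [23:0] imm=11446086 = #11446086

cpi R6, #11446086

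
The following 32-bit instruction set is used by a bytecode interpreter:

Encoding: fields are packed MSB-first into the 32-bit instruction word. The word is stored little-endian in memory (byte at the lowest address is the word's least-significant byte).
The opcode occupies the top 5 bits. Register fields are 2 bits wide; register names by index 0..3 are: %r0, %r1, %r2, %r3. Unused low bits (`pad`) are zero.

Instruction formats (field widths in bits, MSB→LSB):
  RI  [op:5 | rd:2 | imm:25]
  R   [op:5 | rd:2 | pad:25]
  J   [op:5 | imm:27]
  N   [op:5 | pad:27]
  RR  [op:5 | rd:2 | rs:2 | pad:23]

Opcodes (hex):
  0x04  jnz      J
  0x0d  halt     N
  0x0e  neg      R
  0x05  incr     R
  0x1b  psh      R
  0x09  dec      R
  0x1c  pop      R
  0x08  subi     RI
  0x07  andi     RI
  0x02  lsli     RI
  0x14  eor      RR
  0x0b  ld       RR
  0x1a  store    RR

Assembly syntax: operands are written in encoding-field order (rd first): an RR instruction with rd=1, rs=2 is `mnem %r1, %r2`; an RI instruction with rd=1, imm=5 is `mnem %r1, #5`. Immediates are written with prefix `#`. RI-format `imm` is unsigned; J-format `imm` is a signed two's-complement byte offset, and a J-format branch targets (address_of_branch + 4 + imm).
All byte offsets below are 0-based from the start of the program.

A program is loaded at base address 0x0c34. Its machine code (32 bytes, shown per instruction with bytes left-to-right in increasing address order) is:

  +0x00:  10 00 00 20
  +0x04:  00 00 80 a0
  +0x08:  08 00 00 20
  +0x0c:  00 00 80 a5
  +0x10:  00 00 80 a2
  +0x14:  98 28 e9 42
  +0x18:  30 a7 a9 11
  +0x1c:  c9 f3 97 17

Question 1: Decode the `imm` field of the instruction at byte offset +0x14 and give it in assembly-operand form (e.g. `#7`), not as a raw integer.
#15280280

[14] 98 28 e9 42 → 0x42e92898
  opcode bits[31:27]=0x8: subi/RI
  rd: (w>>25)&0x3=0x1 → %r1
  imm: (w>>0)&0x1ffffff=0xe92898 → #15280280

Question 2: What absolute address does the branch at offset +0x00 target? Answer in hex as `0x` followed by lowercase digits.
0x0c48

+0x00: 10 00 00 20 ⇒ word 0x20000010 (little)
  top 5b → 0x4 → jnz [J]
  [26:0] imm=16 = #16
  target = base 0x0c34 + off 0x00 + 4 + imm 16 = 0x0c48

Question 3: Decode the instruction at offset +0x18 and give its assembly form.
lsli %r0, #27895600

+0x18: 30 a7 a9 11 ⇒ word 0x11a9a730 (little)
  op=0x11a9a730>>27=0x2 ⇒ lsli (RI)
  [26:25] rd=0 = %r0
  [24:0] imm=27895600 = #27895600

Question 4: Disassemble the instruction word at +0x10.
off 0x10: read 00 00 80 a2 as little → 0xa2800000
  op=0xa2800000>>27=0x14 ⇒ eor (RR)
  rd: (w>>25)&0x3=0x1 → %r1
  rs: (w>>23)&0x3=0x1 → %r1

eor %r1, %r1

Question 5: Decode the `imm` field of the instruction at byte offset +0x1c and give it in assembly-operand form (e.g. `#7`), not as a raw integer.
@+1c  little-endian(c9 f3 97 17) = 0x1797f3c9
  top 5b → 0x2 → lsli [RI]
  rd: (w>>25)&0x3=0x3 → %r3
  imm: (w>>0)&0x1ffffff=0x197f3c9 → #26735561

#26735561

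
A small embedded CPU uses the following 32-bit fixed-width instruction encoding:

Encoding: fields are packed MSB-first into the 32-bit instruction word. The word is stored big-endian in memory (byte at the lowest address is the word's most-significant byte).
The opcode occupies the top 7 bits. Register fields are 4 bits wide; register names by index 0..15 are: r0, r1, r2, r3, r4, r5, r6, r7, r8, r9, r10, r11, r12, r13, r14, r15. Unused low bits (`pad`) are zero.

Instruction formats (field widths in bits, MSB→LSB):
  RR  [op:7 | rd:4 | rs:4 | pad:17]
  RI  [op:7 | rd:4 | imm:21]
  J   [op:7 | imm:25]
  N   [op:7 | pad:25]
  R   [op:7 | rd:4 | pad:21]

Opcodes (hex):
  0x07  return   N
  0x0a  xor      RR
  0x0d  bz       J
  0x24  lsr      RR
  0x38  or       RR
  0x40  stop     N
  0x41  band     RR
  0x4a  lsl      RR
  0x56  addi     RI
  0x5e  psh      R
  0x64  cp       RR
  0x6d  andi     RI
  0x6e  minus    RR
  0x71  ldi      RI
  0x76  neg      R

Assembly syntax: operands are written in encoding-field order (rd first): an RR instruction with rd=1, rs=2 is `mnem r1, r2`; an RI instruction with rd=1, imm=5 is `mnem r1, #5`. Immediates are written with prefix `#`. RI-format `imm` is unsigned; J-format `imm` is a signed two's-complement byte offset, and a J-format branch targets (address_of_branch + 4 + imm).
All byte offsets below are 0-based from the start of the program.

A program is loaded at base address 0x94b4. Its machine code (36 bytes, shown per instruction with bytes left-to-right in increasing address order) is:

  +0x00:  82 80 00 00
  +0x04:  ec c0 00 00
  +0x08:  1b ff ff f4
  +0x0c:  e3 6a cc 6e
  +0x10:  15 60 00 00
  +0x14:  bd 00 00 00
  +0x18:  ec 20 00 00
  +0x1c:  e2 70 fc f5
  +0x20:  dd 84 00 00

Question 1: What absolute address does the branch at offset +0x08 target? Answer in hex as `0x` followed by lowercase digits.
[08] 1b ff ff f4 → 0x1bfffff4
  opcode bits[31:25]=0xd: bz/J
  [24:0] imm=33554420 (s25→-12) = #-12
  target = base 0x94b4 + off 0x08 + 4 + imm -12 = 0x94b4

0x94b4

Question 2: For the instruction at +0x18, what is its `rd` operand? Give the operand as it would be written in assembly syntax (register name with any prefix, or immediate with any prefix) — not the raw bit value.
[18] ec 20 00 00 → 0xec200000
  opcode bits[31:25]=0x76: neg/R
  [24:21] rd=1 = r1

r1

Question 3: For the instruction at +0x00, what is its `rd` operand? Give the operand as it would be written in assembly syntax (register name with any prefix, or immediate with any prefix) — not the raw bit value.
r4

[00] 82 80 00 00 → 0x82800000
  top 7b → 0x41 → band [RR]
  [24:21] rd=4 = r4
  [20:17] rs=0 = r0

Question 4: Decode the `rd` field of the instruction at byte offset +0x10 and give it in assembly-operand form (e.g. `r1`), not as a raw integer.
r11

@+10  big-endian(15 60 00 00) = 0x15600000
  top 7b → 0xa → xor [RR]
  rd: (w>>21)&0xf=0xb → r11
  rs: (w>>17)&0xf=0x0 → r0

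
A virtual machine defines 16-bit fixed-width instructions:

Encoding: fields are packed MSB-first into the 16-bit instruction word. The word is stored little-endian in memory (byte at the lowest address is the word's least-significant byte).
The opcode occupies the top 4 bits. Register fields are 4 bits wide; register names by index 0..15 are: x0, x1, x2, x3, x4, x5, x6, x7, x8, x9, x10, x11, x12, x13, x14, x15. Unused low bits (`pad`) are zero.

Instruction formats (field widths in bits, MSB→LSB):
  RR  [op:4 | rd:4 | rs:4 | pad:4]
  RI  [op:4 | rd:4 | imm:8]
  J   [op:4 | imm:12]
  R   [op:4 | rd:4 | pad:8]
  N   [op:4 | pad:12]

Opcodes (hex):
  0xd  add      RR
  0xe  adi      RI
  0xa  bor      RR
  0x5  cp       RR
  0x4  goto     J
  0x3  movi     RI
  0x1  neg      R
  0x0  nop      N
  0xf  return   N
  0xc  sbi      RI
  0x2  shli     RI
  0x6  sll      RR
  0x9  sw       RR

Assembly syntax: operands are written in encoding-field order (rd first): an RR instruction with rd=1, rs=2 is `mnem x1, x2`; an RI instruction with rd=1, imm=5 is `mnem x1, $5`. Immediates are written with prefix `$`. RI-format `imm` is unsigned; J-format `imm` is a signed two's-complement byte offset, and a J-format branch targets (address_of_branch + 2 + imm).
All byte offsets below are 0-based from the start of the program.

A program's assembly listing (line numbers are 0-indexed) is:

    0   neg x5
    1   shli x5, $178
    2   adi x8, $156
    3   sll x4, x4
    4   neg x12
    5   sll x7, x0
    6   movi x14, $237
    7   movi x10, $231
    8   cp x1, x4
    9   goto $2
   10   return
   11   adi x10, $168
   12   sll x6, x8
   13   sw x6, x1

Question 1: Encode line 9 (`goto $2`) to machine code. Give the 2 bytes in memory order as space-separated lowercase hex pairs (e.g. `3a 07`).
line 9 (goto): pack op=0x4:4|imm=2:12 = 0x4002; little→ 02 40

02 40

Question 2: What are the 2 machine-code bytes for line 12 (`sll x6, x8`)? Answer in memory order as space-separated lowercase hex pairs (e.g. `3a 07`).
12. sll fields op=0x6:4|rd=6:4|rs=8:4|pad=0:4 → word 6680h → 80 66

80 66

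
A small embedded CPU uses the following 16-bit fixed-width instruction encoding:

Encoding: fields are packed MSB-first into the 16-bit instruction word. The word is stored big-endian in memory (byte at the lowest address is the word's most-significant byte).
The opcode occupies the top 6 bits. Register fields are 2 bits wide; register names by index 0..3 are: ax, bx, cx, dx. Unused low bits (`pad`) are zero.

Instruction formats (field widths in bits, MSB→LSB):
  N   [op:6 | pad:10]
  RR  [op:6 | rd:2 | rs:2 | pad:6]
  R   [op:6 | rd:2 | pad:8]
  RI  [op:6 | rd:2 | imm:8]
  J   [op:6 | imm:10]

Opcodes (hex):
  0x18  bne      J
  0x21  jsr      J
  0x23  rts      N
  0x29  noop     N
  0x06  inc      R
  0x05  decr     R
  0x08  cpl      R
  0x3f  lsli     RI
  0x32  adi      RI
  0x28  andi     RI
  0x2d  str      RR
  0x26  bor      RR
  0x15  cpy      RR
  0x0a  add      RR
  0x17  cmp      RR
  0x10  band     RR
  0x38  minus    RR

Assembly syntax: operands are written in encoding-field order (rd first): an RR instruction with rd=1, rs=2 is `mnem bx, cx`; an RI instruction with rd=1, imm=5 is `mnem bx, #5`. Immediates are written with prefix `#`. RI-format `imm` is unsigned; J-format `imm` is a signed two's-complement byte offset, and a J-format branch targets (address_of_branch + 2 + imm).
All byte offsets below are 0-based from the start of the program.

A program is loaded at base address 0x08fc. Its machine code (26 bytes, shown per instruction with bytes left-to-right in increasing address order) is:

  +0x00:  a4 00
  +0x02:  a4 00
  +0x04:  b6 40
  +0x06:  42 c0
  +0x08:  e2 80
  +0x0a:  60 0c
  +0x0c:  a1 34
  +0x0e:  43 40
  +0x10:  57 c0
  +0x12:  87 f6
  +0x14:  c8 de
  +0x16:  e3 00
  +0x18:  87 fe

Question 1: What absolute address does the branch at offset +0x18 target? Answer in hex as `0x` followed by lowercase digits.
0x0914

off 0x18: read 87 fe as big → 0x87fe
  top 6b → 0x21 → jsr [J]
  [9:0] imm=1022 (s10→-2) = #-2
  target = base 0x08fc + off 0x18 + 2 + imm -2 = 0x0914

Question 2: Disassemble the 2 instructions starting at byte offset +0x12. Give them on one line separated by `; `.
[12] 87 f6 → 0x87f6
  top 6b → 0x21 → jsr [J]
  [9:0] imm=1014 (s10→-10) = #-10
[14] c8 de → 0xc8de
  top 6b → 0x32 → adi [RI]
  [9:8] rd=0 = ax
  [7:0] imm=222 = #222

jsr #-10; adi ax, #222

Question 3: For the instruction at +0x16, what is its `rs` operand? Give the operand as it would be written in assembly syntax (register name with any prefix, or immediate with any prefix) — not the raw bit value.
off 0x16: read e3 00 as big → 0xe300
  top 6b → 0x38 → minus [RR]
  rd: (w>>8)&0x3=0x3 → dx
  rs: (w>>6)&0x3=0x0 → ax

ax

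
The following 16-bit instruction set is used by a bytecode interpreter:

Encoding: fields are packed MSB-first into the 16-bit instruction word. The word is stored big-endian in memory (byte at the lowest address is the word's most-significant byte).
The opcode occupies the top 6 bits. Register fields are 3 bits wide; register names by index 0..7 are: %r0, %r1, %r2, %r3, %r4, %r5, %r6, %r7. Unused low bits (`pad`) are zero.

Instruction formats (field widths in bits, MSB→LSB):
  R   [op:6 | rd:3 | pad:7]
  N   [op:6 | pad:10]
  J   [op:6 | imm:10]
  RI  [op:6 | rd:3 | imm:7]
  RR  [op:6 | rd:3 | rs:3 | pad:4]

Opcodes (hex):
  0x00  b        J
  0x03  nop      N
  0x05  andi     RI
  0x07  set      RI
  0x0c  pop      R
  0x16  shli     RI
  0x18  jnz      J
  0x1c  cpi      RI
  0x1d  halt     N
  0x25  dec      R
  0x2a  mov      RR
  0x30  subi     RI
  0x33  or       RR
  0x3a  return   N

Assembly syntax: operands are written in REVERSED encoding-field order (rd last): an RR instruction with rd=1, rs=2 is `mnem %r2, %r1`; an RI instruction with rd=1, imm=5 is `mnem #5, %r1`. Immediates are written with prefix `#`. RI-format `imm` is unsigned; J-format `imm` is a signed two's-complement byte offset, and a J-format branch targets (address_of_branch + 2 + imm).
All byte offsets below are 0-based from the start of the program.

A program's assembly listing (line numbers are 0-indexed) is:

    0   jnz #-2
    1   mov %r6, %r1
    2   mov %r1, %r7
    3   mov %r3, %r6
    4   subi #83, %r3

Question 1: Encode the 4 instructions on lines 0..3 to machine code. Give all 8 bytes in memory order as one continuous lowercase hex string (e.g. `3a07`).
63fea8e0ab90ab30

L0: jnz op=0x18:6|imm=-2:10 ⇒ 0x63fe ⇒ big 63 fe
L1: mov op=0x2a:6|rd=1:3|rs=6:3|pad=0:4 ⇒ 0xa8e0 ⇒ big a8 e0
L2: mov op=0x2a:6|rd=7:3|rs=1:3|pad=0:4 ⇒ 0xab90 ⇒ big ab 90
L3: mov op=0x2a:6|rd=6:3|rs=3:3|pad=0:4 ⇒ 0xab30 ⇒ big ab 30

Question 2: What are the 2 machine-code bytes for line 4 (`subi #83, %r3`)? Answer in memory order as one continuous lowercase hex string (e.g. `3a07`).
line 4 (subi): pack op=0x30:6|rd=3:3|imm=83:7 = 0xc1d3; big→ c1 d3

c1d3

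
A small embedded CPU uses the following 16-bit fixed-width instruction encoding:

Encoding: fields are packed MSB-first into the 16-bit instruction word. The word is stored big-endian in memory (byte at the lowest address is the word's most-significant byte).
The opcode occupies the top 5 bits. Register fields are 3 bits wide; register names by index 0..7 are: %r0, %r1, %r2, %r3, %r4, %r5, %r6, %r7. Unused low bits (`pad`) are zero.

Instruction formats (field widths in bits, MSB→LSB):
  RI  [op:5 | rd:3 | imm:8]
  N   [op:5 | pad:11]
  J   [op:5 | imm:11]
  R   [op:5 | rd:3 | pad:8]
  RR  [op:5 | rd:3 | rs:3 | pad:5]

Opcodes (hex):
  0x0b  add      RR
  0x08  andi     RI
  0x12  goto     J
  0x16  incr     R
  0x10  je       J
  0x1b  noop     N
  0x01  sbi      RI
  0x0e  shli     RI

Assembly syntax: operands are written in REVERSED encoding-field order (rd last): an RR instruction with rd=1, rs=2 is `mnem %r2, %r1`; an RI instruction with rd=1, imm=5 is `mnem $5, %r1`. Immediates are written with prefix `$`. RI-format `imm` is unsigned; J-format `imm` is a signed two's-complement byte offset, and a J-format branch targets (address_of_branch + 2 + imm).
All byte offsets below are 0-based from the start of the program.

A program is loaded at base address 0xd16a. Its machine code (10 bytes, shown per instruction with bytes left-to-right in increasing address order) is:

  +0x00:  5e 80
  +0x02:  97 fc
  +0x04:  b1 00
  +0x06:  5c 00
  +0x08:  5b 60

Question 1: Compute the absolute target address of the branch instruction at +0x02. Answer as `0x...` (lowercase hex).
0xd16a

off 0x02: read 97 fc as big → 0x97fc
  op=0x97fc>>11=0x12 ⇒ goto (J)
  imm: (w>>0)&0x7ff=0x7fc (s11→-4) → $-4
  target = base 0xd16a + off 0x02 + 2 + imm -4 = 0xd16a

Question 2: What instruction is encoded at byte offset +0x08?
add %r3, %r3

[08] 5b 60 → 0x5b60
  op=0x5b60>>11=0xb ⇒ add (RR)
  rd: (w>>8)&0x7=0x3 → %r3
  rs: (w>>5)&0x7=0x3 → %r3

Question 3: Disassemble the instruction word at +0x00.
+0x00: 5e 80 ⇒ word 0x5e80 (big)
  op=0x5e80>>11=0xb ⇒ add (RR)
  rd@[10:8]=0x6 ⇒ %r6
  rs@[7:5]=0x4 ⇒ %r4

add %r4, %r6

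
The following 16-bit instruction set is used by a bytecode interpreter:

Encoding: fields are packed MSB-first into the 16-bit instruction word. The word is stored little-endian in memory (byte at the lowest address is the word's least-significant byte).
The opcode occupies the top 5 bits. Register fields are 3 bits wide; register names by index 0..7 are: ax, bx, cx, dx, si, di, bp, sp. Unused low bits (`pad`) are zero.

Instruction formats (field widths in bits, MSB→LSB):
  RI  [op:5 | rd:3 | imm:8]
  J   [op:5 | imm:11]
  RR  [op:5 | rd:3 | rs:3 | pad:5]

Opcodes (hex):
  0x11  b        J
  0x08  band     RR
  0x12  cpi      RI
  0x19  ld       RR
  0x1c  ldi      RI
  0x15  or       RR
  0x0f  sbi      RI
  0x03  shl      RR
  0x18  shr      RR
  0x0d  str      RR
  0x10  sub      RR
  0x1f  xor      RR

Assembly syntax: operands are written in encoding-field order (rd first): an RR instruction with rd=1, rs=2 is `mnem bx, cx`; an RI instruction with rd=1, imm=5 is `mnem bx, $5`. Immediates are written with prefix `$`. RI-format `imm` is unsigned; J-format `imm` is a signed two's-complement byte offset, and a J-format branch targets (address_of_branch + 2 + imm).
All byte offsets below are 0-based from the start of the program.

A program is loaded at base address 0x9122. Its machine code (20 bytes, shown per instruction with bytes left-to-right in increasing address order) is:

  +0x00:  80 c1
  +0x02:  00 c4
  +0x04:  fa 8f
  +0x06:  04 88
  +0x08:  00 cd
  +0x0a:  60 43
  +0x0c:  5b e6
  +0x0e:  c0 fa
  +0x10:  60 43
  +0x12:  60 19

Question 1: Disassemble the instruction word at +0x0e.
xor cx, bp

[0e] c0 fa → 0xfac0
  op=0xfac0>>11=0x1f ⇒ xor (RR)
  rd: (w>>8)&0x7=0x2 → cx
  rs: (w>>5)&0x7=0x6 → bp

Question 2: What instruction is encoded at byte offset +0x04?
@+04  little-endian(fa 8f) = 0x8ffa
  top 5b → 0x11 → b [J]
  imm: (w>>0)&0x7ff=0x7fa (s11→-6) → $-6

b $-6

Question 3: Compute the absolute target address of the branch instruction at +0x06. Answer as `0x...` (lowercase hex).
0x912e

[06] 04 88 → 0x8804
  opcode bits[15:11]=0x11: b/J
  [10:0] imm=4 = $4
  target = base 0x9122 + off 0x06 + 2 + imm 4 = 0x912e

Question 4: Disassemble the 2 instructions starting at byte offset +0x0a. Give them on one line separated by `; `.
off 0x0a: read 60 43 as little → 0x4360
  op=0x4360>>11=0x8 ⇒ band (RR)
  rd@[10:8]=0x3 ⇒ dx
  rs@[7:5]=0x3 ⇒ dx
off 0x0c: read 5b e6 as little → 0xe65b
  op=0xe65b>>11=0x1c ⇒ ldi (RI)
  rd@[10:8]=0x6 ⇒ bp
  imm@[7:0]=0x5b ⇒ $91

band dx, dx; ldi bp, $91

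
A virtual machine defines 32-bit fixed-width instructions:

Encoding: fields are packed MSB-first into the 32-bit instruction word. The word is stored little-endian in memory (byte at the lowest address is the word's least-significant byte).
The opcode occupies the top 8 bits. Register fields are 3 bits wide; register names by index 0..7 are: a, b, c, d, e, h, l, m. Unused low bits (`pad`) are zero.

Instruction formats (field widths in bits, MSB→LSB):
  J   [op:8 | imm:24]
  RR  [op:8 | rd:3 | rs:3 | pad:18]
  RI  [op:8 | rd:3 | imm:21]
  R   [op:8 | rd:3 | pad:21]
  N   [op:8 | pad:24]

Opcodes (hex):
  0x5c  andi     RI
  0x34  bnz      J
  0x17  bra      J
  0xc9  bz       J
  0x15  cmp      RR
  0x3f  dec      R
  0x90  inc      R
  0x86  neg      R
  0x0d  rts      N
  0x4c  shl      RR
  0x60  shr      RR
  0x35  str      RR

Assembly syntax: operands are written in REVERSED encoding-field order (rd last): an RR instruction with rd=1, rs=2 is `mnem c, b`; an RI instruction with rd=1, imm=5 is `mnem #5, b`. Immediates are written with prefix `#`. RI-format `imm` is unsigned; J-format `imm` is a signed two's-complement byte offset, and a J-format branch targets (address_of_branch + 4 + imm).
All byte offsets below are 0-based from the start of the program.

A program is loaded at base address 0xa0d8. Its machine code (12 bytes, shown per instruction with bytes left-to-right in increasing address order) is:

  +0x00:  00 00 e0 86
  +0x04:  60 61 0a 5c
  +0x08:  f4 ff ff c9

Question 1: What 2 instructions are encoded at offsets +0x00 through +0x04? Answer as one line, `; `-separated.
neg m; andi #680288, a

off 0x00: read 00 00 e0 86 as little → 0x86e00000
  opcode bits[31:24]=0x86: neg/R
  rd: (w>>21)&0x7=0x7 → m
off 0x04: read 60 61 0a 5c as little → 0x5c0a6160
  opcode bits[31:24]=0x5c: andi/RI
  rd: (w>>21)&0x7=0x0 → a
  imm: (w>>0)&0x1fffff=0xa6160 → #680288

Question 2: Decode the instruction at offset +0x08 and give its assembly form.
@+08  little-endian(f4 ff ff c9) = 0xc9fffff4
  opcode bits[31:24]=0xc9: bz/J
  imm@[23:0]=0xfffff4 (s24→-12) ⇒ #-12

bz #-12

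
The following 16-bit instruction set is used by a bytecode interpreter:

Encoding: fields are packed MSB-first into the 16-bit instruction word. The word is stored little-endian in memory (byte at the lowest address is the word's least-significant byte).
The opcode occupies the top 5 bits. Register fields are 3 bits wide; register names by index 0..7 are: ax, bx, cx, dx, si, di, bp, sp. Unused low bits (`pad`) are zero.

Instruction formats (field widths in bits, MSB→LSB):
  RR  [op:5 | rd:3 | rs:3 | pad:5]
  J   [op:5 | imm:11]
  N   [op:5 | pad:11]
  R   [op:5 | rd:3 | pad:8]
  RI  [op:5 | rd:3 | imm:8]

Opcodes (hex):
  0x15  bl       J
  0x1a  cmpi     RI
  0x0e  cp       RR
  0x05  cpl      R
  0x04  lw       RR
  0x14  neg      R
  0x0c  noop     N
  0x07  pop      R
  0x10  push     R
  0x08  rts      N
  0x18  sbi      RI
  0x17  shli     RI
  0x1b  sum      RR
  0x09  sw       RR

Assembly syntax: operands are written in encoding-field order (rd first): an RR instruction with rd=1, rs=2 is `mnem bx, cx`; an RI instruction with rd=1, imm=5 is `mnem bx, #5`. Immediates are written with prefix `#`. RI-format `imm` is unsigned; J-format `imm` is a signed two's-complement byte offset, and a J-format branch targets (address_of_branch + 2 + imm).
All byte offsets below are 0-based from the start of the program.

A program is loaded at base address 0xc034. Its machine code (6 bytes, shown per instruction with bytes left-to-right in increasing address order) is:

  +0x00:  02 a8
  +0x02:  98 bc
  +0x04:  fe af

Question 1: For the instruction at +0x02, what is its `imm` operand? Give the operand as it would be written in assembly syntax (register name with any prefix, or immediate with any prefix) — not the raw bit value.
off 0x02: read 98 bc as little → 0xbc98
  op=0xbc98>>11=0x17 ⇒ shli (RI)
  [10:8] rd=4 = si
  [7:0] imm=152 = #152

#152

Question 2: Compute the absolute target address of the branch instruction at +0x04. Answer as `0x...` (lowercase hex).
0xc038

[04] fe af → 0xaffe
  opcode bits[15:11]=0x15: bl/J
  imm: (w>>0)&0x7ff=0x7fe (s11→-2) → #-2
  target = base 0xc034 + off 0x04 + 2 + imm -2 = 0xc038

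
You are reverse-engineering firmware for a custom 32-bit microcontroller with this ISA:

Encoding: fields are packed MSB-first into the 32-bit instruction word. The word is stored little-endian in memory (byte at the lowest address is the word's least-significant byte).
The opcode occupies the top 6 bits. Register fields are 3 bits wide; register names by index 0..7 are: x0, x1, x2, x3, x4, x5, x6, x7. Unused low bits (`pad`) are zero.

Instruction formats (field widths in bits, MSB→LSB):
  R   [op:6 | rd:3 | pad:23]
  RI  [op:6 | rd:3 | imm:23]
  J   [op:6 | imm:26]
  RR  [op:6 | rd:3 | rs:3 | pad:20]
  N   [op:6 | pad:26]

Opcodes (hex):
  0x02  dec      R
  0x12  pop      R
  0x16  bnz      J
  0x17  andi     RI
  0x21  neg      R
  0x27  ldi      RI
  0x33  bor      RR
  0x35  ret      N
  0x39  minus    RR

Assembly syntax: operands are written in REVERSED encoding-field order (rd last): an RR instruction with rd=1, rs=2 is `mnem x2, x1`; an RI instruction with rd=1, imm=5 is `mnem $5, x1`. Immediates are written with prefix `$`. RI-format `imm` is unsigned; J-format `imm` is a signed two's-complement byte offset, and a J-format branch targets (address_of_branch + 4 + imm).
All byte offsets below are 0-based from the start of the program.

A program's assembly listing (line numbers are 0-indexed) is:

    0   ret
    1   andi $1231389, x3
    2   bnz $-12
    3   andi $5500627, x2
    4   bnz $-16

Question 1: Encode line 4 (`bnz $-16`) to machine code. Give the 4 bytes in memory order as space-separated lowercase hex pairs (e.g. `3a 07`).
f0 ff ff 5b

4. bnz fields op=0x16:6|imm=-16:26 → word 5bfffff0h → f0 ff ff 5b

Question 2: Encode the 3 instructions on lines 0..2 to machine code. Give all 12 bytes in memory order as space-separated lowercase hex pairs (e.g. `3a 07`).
line 0 (ret): pack op=0x35:6|pad=0:26 = 0xd4000000; little→ 00 00 00 d4
line 1 (andi): pack op=0x17:6|rd=3:3|imm=1231389:23 = 0x5d92ca1d; little→ 1d ca 92 5d
line 2 (bnz): pack op=0x16:6|imm=-12:26 = 0x5bfffff4; little→ f4 ff ff 5b

00 00 00 d4 1d ca 92 5d f4 ff ff 5b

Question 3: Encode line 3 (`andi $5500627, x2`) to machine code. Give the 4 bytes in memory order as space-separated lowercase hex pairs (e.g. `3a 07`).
d3 ee 53 5d

L3: andi op=0x17:6|rd=2:3|imm=5500627:23 ⇒ 0x5d53eed3 ⇒ little d3 ee 53 5d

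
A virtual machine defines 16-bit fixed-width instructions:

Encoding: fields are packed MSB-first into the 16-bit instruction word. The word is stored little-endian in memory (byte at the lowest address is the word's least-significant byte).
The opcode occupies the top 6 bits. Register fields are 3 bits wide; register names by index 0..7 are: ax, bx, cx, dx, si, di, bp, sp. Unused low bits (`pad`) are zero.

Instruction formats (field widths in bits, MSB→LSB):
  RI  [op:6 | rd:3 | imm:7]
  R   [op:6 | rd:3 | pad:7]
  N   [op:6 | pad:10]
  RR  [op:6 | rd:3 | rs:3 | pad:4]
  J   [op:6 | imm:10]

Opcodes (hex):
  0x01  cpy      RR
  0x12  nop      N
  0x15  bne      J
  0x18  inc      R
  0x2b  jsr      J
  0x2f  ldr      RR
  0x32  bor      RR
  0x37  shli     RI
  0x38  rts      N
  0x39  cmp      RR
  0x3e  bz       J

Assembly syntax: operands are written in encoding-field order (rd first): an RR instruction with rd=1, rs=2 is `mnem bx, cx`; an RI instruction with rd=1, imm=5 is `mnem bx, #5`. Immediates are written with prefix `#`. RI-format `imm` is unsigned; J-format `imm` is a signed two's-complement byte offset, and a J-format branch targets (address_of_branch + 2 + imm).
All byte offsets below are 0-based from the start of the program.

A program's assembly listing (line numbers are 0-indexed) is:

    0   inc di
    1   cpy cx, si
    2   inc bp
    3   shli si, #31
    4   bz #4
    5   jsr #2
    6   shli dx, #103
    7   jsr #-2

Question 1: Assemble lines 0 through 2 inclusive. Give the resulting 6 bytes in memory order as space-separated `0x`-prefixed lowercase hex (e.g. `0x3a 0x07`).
0x80 0x62 0x40 0x05 0x00 0x63

L0: inc op=0x18:6|rd=5:3|pad=0:7 ⇒ 0x6280 ⇒ little 80 62
L1: cpy op=0x1:6|rd=2:3|rs=4:3|pad=0:4 ⇒ 0x0540 ⇒ little 40 05
L2: inc op=0x18:6|rd=6:3|pad=0:7 ⇒ 0x6300 ⇒ little 00 63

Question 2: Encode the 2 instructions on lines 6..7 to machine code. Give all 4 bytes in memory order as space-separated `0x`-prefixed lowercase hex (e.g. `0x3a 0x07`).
L6: shli op=0x37:6|rd=3:3|imm=103:7 ⇒ 0xdde7 ⇒ little e7 dd
L7: jsr op=0x2b:6|imm=-2:10 ⇒ 0xaffe ⇒ little fe af

0xe7 0xdd 0xfe 0xaf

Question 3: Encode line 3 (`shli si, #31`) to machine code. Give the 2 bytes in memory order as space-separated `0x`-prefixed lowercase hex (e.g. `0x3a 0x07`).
line 3 (shli): pack op=0x37:6|rd=4:3|imm=31:7 = 0xde1f; little→ 1f de

0x1f 0xde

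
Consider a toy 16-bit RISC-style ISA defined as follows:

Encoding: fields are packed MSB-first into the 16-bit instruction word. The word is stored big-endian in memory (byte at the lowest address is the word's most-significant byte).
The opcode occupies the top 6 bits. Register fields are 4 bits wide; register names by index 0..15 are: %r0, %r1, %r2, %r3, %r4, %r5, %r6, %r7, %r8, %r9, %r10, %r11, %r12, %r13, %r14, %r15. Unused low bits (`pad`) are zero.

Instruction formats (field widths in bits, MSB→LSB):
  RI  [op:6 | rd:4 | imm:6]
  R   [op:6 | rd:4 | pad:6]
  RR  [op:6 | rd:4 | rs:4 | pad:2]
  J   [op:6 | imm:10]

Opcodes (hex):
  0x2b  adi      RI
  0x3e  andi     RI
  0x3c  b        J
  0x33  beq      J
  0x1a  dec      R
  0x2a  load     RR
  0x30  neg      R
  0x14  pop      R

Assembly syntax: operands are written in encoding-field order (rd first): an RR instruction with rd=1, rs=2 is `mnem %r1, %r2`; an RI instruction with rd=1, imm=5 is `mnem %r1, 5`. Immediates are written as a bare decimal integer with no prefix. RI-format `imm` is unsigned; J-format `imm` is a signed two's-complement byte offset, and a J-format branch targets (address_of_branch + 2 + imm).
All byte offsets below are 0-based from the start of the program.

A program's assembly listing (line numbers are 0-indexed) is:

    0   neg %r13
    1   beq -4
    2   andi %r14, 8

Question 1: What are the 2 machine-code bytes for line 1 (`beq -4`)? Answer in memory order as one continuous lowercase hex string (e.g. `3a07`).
cffc

1. beq fields op=0x33:6|imm=-4:10 → word cffch → cf fc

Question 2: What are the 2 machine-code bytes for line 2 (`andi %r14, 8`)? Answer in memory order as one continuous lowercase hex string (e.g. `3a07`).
L2: andi op=0x3e:6|rd=14:4|imm=8:6 ⇒ 0xfb88 ⇒ big fb 88

fb88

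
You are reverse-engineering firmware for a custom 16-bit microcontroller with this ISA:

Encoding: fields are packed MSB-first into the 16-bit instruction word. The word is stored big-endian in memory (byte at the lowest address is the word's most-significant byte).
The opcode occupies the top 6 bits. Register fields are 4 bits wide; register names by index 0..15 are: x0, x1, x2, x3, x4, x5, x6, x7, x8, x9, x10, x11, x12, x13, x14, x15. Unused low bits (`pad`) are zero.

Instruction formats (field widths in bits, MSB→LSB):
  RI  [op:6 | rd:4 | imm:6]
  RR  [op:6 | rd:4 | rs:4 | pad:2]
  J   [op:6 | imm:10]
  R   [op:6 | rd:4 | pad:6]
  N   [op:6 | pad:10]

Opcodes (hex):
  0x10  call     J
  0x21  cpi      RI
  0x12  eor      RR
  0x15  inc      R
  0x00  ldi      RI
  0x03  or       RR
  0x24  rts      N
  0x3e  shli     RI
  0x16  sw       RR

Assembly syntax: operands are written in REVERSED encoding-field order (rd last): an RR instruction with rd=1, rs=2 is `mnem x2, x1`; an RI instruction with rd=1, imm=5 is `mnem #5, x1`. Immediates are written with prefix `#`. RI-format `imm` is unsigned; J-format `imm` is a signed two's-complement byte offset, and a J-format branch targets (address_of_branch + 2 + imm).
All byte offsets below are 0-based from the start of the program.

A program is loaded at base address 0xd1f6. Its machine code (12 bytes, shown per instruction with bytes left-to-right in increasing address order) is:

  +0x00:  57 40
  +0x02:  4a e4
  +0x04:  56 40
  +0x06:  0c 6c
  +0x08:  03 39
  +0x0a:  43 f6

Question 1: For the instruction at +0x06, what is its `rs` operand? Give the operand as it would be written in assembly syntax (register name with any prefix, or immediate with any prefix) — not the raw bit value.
[06] 0c 6c → 0x0c6c
  opcode bits[15:10]=0x3: or/RR
  rd@[9:6]=0x1 ⇒ x1
  rs@[5:2]=0xb ⇒ x11

x11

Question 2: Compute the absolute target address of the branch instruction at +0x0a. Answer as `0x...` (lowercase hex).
[0a] 43 f6 → 0x43f6
  opcode bits[15:10]=0x10: call/J
  [9:0] imm=1014 (s10→-10) = #-10
  target = base 0xd1f6 + off 0x0a + 2 + imm -10 = 0xd1f8

0xd1f8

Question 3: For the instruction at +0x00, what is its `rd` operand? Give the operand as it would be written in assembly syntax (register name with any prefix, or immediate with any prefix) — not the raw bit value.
[00] 57 40 → 0x5740
  opcode bits[15:10]=0x15: inc/R
  rd@[9:6]=0xd ⇒ x13

x13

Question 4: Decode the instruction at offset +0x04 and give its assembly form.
inc x9

off 0x04: read 56 40 as big → 0x5640
  top 6b → 0x15 → inc [R]
  [9:6] rd=9 = x9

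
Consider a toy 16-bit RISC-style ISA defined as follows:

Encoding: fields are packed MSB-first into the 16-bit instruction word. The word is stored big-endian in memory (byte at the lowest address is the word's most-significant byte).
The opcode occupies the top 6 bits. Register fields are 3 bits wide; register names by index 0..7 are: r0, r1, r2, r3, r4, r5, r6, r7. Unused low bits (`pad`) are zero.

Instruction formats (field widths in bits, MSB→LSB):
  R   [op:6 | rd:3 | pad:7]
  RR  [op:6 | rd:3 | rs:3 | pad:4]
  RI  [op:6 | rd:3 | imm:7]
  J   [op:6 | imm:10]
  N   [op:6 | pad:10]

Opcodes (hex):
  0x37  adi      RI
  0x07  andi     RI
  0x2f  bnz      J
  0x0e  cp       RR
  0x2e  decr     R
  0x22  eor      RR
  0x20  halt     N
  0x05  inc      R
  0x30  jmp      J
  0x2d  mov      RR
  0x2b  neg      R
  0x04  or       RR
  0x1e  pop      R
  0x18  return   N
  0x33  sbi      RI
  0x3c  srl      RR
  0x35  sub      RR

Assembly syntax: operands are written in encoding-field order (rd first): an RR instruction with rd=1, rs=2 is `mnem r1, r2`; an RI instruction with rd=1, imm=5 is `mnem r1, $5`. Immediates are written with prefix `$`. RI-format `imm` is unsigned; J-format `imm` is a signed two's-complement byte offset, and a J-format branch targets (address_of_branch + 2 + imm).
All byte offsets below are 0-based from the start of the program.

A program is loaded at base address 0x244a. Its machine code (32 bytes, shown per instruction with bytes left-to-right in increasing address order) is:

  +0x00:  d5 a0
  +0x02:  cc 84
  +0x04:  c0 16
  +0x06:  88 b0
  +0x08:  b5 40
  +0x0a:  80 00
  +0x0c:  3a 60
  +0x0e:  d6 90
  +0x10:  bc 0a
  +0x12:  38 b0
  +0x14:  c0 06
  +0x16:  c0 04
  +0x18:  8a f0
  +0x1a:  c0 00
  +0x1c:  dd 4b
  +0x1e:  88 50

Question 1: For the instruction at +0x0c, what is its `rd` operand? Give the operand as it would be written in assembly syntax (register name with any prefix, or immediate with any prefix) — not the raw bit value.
r4

@+0c  big-endian(3a 60) = 0x3a60
  top 6b → 0xe → cp [RR]
  rd@[9:7]=0x4 ⇒ r4
  rs@[6:4]=0x6 ⇒ r6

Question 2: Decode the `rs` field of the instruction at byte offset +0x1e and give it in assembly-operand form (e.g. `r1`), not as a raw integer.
r5

@+1e  big-endian(88 50) = 0x8850
  opcode bits[15:10]=0x22: eor/RR
  [9:7] rd=0 = r0
  [6:4] rs=5 = r5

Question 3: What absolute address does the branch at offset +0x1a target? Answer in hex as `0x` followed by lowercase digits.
off 0x1a: read c0 00 as big → 0xc000
  top 6b → 0x30 → jmp [J]
  [9:0] imm=0 = $0
  target = base 0x244a + off 0x1a + 2 + imm 0 = 0x2466

0x2466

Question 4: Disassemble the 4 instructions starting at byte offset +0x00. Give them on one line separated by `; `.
+0x00: d5 a0 ⇒ word 0xd5a0 (big)
  top 6b → 0x35 → sub [RR]
  [9:7] rd=3 = r3
  [6:4] rs=2 = r2
+0x02: cc 84 ⇒ word 0xcc84 (big)
  top 6b → 0x33 → sbi [RI]
  [9:7] rd=1 = r1
  [6:0] imm=4 = $4
+0x04: c0 16 ⇒ word 0xc016 (big)
  top 6b → 0x30 → jmp [J]
  [9:0] imm=22 = $22
+0x06: 88 b0 ⇒ word 0x88b0 (big)
  top 6b → 0x22 → eor [RR]
  [9:7] rd=1 = r1
  [6:4] rs=3 = r3

sub r3, r2; sbi r1, $4; jmp $22; eor r1, r3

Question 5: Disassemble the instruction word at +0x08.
mov r2, r4

off 0x08: read b5 40 as big → 0xb540
  op=0xb540>>10=0x2d ⇒ mov (RR)
  rd: (w>>7)&0x7=0x2 → r2
  rs: (w>>4)&0x7=0x4 → r4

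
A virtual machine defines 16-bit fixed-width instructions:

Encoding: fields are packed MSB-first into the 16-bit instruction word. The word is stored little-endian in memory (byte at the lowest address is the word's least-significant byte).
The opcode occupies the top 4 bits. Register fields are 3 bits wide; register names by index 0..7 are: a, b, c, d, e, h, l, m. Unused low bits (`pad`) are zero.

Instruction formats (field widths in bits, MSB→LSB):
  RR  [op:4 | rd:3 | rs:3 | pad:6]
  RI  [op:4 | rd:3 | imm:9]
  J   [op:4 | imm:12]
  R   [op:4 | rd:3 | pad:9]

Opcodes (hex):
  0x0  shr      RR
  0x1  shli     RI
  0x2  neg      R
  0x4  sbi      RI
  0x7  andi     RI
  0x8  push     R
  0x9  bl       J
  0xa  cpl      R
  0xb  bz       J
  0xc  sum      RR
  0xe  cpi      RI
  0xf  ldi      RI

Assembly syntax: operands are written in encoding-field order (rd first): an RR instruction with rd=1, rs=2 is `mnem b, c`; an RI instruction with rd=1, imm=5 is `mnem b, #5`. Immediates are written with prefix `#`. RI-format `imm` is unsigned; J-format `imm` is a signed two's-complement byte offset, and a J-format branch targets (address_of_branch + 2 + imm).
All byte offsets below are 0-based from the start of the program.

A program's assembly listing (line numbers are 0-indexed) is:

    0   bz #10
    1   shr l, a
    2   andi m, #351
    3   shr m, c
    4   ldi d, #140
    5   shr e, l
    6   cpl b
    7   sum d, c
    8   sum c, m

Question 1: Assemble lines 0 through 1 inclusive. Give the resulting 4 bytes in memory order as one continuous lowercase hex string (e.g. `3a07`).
line 0 (bz): pack op=0xb:4|imm=10:12 = 0xb00a; little→ 0a b0
line 1 (shr): pack op=0x0:4|rd=6:3|rs=0:3|pad=0:6 = 0x0c00; little→ 00 0c

0ab0000c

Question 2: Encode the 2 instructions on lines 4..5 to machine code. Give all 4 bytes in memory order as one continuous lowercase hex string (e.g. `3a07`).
8cf68009

line 4 (ldi): pack op=0xf:4|rd=3:3|imm=140:9 = 0xf68c; little→ 8c f6
line 5 (shr): pack op=0x0:4|rd=4:3|rs=6:3|pad=0:6 = 0x0980; little→ 80 09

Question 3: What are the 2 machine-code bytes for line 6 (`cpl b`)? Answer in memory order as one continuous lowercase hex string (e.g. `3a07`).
6. cpl fields op=0xa:4|rd=1:3|pad=0:9 → word a200h → 00 a2

00a2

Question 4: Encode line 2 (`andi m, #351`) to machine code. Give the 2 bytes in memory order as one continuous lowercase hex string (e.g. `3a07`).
line 2 (andi): pack op=0x7:4|rd=7:3|imm=351:9 = 0x7f5f; little→ 5f 7f

5f7f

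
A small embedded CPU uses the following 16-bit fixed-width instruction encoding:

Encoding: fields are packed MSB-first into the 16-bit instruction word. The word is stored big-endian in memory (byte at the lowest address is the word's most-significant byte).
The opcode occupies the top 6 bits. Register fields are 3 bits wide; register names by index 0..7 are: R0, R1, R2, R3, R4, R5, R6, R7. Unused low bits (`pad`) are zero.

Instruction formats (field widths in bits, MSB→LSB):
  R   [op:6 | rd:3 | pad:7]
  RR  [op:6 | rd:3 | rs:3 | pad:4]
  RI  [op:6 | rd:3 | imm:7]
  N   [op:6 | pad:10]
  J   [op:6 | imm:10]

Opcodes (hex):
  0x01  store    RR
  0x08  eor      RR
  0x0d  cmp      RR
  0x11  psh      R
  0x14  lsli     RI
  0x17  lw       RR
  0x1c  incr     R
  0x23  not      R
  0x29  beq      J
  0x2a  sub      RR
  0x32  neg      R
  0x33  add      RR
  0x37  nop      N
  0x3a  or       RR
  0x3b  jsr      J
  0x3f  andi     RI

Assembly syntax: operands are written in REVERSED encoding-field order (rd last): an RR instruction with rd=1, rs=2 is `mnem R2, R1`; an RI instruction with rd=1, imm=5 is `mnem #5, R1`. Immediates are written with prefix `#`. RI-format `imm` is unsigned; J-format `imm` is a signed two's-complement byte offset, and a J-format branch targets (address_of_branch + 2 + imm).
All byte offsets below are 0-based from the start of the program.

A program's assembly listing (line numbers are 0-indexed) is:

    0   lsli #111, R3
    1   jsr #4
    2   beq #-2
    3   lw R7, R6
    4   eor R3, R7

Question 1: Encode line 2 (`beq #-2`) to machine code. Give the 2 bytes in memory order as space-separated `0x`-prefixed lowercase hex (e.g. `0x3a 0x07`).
2. beq fields op=0x29:6|imm=-2:10 → word a7feh → a7 fe

0xa7 0xfe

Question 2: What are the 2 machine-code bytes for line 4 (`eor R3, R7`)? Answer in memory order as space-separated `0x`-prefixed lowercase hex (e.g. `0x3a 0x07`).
0x23 0xb0

4. eor fields op=0x8:6|rd=7:3|rs=3:3|pad=0:4 → word 23b0h → 23 b0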